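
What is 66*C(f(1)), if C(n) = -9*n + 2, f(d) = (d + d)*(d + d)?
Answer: -2244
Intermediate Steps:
f(d) = 4*d² (f(d) = (2*d)*(2*d) = 4*d²)
C(n) = 2 - 9*n
66*C(f(1)) = 66*(2 - 36*1²) = 66*(2 - 36) = 66*(-34) = -2244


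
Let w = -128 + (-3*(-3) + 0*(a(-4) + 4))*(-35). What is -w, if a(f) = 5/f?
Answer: 443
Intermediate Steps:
w = -443 (w = -128 + (-3*(-3) + 0*(5/(-4) + 4))*(-35) = -128 + (9 + 0*(5*(-¼) + 4))*(-35) = -128 + (9 + 0*(-5/4 + 4))*(-35) = -128 + (9 + 0*(11/4))*(-35) = -128 + (9 + 0)*(-35) = -128 + 9*(-35) = -128 - 315 = -443)
-w = -1*(-443) = 443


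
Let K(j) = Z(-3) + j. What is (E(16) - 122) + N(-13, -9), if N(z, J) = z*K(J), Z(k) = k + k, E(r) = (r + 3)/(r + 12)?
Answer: 2063/28 ≈ 73.679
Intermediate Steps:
E(r) = (3 + r)/(12 + r)
Z(k) = 2*k
K(j) = -6 + j (K(j) = 2*(-3) + j = -6 + j)
N(z, J) = z*(-6 + J)
(E(16) - 122) + N(-13, -9) = ((3 + 16)/(12 + 16) - 122) - 13*(-6 - 9) = (19/28 - 122) - 13*(-15) = ((1/28)*19 - 122) + 195 = (19/28 - 122) + 195 = -3397/28 + 195 = 2063/28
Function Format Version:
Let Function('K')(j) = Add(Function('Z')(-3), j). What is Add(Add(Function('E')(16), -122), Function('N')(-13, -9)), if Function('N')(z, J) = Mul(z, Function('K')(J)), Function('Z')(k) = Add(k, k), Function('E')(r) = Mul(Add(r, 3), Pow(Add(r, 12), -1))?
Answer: Rational(2063, 28) ≈ 73.679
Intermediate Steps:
Function('E')(r) = Mul(Pow(Add(12, r), -1), Add(3, r)) (Function('E')(r) = Mul(Add(3, r), Pow(Add(12, r), -1)) = Mul(Pow(Add(12, r), -1), Add(3, r)))
Function('Z')(k) = Mul(2, k)
Function('K')(j) = Add(-6, j) (Function('K')(j) = Add(Mul(2, -3), j) = Add(-6, j))
Function('N')(z, J) = Mul(z, Add(-6, J))
Add(Add(Function('E')(16), -122), Function('N')(-13, -9)) = Add(Add(Mul(Pow(Add(12, 16), -1), Add(3, 16)), -122), Mul(-13, Add(-6, -9))) = Add(Add(Mul(Pow(28, -1), 19), -122), Mul(-13, -15)) = Add(Add(Mul(Rational(1, 28), 19), -122), 195) = Add(Add(Rational(19, 28), -122), 195) = Add(Rational(-3397, 28), 195) = Rational(2063, 28)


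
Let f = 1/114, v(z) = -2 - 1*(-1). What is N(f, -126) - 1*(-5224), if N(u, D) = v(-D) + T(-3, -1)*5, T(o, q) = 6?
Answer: 5253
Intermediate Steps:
v(z) = -1 (v(z) = -2 + 1 = -1)
f = 1/114 ≈ 0.0087719
N(u, D) = 29 (N(u, D) = -1 + 6*5 = -1 + 30 = 29)
N(f, -126) - 1*(-5224) = 29 - 1*(-5224) = 29 + 5224 = 5253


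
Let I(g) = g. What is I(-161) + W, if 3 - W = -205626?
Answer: 205468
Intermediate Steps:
W = 205629 (W = 3 - 1*(-205626) = 3 + 205626 = 205629)
I(-161) + W = -161 + 205629 = 205468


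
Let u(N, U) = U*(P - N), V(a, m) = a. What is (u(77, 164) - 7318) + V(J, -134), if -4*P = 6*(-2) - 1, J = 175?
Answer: -19238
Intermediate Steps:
P = 13/4 (P = -(6*(-2) - 1)/4 = -(-12 - 1)/4 = -¼*(-13) = 13/4 ≈ 3.2500)
u(N, U) = U*(13/4 - N)
(u(77, 164) - 7318) + V(J, -134) = ((¼)*164*(13 - 4*77) - 7318) + 175 = ((¼)*164*(13 - 308) - 7318) + 175 = ((¼)*164*(-295) - 7318) + 175 = (-12095 - 7318) + 175 = -19413 + 175 = -19238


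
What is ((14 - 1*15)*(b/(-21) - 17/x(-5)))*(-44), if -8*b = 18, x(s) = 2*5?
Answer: -2453/35 ≈ -70.086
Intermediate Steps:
x(s) = 10
b = -9/4 (b = -1/8*18 = -9/4 ≈ -2.2500)
((14 - 1*15)*(b/(-21) - 17/x(-5)))*(-44) = ((14 - 1*15)*(-9/4/(-21) - 17/10))*(-44) = ((14 - 15)*(-9/4*(-1/21) - 17*1/10))*(-44) = -(3/28 - 17/10)*(-44) = -1*(-223/140)*(-44) = (223/140)*(-44) = -2453/35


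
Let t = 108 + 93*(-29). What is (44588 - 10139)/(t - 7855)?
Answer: -34449/10444 ≈ -3.2985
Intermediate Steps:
t = -2589 (t = 108 - 2697 = -2589)
(44588 - 10139)/(t - 7855) = (44588 - 10139)/(-2589 - 7855) = 34449/(-10444) = 34449*(-1/10444) = -34449/10444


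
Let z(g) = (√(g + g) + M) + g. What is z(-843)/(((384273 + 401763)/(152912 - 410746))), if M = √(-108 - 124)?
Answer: 36225677/131006 - 128917*I*√58/196509 - 128917*I*√1686/393018 ≈ 276.52 - 18.465*I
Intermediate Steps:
M = 2*I*√58 (M = √(-232) = 2*I*√58 ≈ 15.232*I)
z(g) = g + √2*√g + 2*I*√58 (z(g) = (√(g + g) + 2*I*√58) + g = (√(2*g) + 2*I*√58) + g = (√2*√g + 2*I*√58) + g = g + √2*√g + 2*I*√58)
z(-843)/(((384273 + 401763)/(152912 - 410746))) = (-843 + √2*√(-843) + 2*I*√58)/(((384273 + 401763)/(152912 - 410746))) = (-843 + √2*(I*√843) + 2*I*√58)/((786036/(-257834))) = (-843 + I*√1686 + 2*I*√58)/((786036*(-1/257834))) = (-843 + I*√1686 + 2*I*√58)/(-393018/128917) = (-843 + I*√1686 + 2*I*√58)*(-128917/393018) = 36225677/131006 - 128917*I*√58/196509 - 128917*I*√1686/393018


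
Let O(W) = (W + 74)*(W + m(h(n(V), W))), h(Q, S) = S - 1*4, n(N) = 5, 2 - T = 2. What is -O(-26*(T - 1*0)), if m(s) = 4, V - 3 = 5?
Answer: -296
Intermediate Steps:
V = 8 (V = 3 + 5 = 8)
T = 0 (T = 2 - 1*2 = 2 - 2 = 0)
h(Q, S) = -4 + S (h(Q, S) = S - 4 = -4 + S)
O(W) = (4 + W)*(74 + W) (O(W) = (W + 74)*(W + 4) = (74 + W)*(4 + W) = (4 + W)*(74 + W))
-O(-26*(T - 1*0)) = -(296 + (-26*(0 - 1*0))² + 78*(-26*(0 - 1*0))) = -(296 + (-26*(0 + 0))² + 78*(-26*(0 + 0))) = -(296 + (-26*0)² + 78*(-26*0)) = -(296 + 0² + 78*0) = -(296 + 0 + 0) = -1*296 = -296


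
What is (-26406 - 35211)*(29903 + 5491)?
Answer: -2180872098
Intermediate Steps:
(-26406 - 35211)*(29903 + 5491) = -61617*35394 = -2180872098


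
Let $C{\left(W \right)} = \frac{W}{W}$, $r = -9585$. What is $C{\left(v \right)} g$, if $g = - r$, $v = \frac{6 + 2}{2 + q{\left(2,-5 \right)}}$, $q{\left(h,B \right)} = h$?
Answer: $9585$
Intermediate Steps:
$v = 2$ ($v = \frac{6 + 2}{2 + 2} = \frac{8}{4} = 8 \cdot \frac{1}{4} = 2$)
$g = 9585$ ($g = \left(-1\right) \left(-9585\right) = 9585$)
$C{\left(W \right)} = 1$
$C{\left(v \right)} g = 1 \cdot 9585 = 9585$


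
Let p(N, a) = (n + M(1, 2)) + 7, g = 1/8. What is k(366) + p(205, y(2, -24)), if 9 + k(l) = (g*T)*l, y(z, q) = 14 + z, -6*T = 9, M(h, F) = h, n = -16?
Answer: -685/8 ≈ -85.625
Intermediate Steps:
g = 1/8 ≈ 0.12500
T = -3/2 (T = -1/6*9 = -3/2 ≈ -1.5000)
p(N, a) = -8 (p(N, a) = (-16 + 1) + 7 = -15 + 7 = -8)
k(l) = -9 - 3*l/16 (k(l) = -9 + ((1/8)*(-3/2))*l = -9 - 3*l/16)
k(366) + p(205, y(2, -24)) = (-9 - 3/16*366) - 8 = (-9 - 549/8) - 8 = -621/8 - 8 = -685/8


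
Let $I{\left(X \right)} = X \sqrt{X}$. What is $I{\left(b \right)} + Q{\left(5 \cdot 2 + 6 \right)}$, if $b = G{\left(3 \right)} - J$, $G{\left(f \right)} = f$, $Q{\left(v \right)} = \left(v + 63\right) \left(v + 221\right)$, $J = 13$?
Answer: $18723 - 10 i \sqrt{10} \approx 18723.0 - 31.623 i$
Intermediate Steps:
$Q{\left(v \right)} = \left(63 + v\right) \left(221 + v\right)$
$b = -10$ ($b = 3 - 13 = -10$)
$I{\left(X \right)} = X^{\frac{3}{2}}$
$I{\left(b \right)} + Q{\left(5 \cdot 2 + 6 \right)} = \left(-10\right)^{\frac{3}{2}} + \left(13923 + \left(5 \cdot 2 + 6\right)^{2} + 284 \left(5 \cdot 2 + 6\right)\right) = - 10 i \sqrt{10} + \left(13923 + \left(10 + 6\right)^{2} + 284 \left(10 + 6\right)\right) = - 10 i \sqrt{10} + \left(13923 + 16^{2} + 284 \cdot 16\right) = - 10 i \sqrt{10} + \left(13923 + 256 + 4544\right) = - 10 i \sqrt{10} + 18723 = 18723 - 10 i \sqrt{10}$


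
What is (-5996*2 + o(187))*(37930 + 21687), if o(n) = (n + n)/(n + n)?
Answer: -714867447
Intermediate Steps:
o(n) = 1 (o(n) = (2*n)/((2*n)) = (2*n)*(1/(2*n)) = 1)
(-5996*2 + o(187))*(37930 + 21687) = (-5996*2 + 1)*(37930 + 21687) = (-11992 + 1)*59617 = -11991*59617 = -714867447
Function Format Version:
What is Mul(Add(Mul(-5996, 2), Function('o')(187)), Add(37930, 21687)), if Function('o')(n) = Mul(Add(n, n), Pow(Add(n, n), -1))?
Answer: -714867447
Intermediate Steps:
Function('o')(n) = 1 (Function('o')(n) = Mul(Mul(2, n), Pow(Mul(2, n), -1)) = Mul(Mul(2, n), Mul(Rational(1, 2), Pow(n, -1))) = 1)
Mul(Add(Mul(-5996, 2), Function('o')(187)), Add(37930, 21687)) = Mul(Add(Mul(-5996, 2), 1), Add(37930, 21687)) = Mul(Add(-11992, 1), 59617) = Mul(-11991, 59617) = -714867447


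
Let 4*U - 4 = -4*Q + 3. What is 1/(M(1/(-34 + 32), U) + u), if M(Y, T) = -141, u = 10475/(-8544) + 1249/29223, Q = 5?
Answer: -83227104/11833501487 ≈ -0.0070332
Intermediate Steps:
U = -13/4 (U = 1 + (-4*5 + 3)/4 = 1 + (-20 + 3)/4 = 1 + (¼)*(-17) = 1 - 17/4 = -13/4 ≈ -3.2500)
u = -98479823/83227104 (u = 10475*(-1/8544) + 1249*(1/29223) = -10475/8544 + 1249/29223 = -98479823/83227104 ≈ -1.1833)
1/(M(1/(-34 + 32), U) + u) = 1/(-141 - 98479823/83227104) = 1/(-11833501487/83227104) = -83227104/11833501487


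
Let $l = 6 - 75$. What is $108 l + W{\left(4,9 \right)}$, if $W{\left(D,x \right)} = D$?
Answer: $-7448$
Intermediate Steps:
$l = -69$
$108 l + W{\left(4,9 \right)} = 108 \left(-69\right) + 4 = -7452 + 4 = -7448$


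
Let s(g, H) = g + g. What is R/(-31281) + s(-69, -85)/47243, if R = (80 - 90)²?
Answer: -9041078/1477808283 ≈ -0.0061179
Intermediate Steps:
s(g, H) = 2*g
R = 100 (R = (-10)² = 100)
R/(-31281) + s(-69, -85)/47243 = 100/(-31281) + (2*(-69))/47243 = 100*(-1/31281) - 138*1/47243 = -100/31281 - 138/47243 = -9041078/1477808283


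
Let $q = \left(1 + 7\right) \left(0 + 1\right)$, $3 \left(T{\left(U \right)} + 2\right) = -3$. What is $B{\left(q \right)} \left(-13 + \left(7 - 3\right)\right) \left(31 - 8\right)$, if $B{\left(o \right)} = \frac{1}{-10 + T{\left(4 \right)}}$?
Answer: $\frac{207}{13} \approx 15.923$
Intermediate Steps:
$T{\left(U \right)} = -3$ ($T{\left(U \right)} = -2 + \frac{1}{3} \left(-3\right) = -2 - 1 = -3$)
$q = 8$ ($q = 8 \cdot 1 = 8$)
$B{\left(o \right)} = - \frac{1}{13}$ ($B{\left(o \right)} = \frac{1}{-10 - 3} = \frac{1}{-13} = - \frac{1}{13}$)
$B{\left(q \right)} \left(-13 + \left(7 - 3\right)\right) \left(31 - 8\right) = - \frac{\left(-13 + \left(7 - 3\right)\right) \left(31 - 8\right)}{13} = - \frac{\left(-13 + 4\right) 23}{13} = - \frac{\left(-9\right) 23}{13} = \left(- \frac{1}{13}\right) \left(-207\right) = \frac{207}{13}$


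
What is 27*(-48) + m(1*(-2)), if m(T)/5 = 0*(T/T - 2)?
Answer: -1296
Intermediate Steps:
m(T) = 0 (m(T) = 5*(0*(T/T - 2)) = 5*(0*(1 - 2)) = 5*(0*(-1)) = 5*0 = 0)
27*(-48) + m(1*(-2)) = 27*(-48) + 0 = -1296 + 0 = -1296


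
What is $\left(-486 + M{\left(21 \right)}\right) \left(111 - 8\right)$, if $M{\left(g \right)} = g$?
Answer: $-47895$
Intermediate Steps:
$\left(-486 + M{\left(21 \right)}\right) \left(111 - 8\right) = \left(-486 + 21\right) \left(111 - 8\right) = - 465 \left(111 + \left(-249 + 241\right)\right) = - 465 \left(111 - 8\right) = \left(-465\right) 103 = -47895$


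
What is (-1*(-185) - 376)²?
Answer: 36481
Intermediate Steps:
(-1*(-185) - 376)² = (185 - 376)² = (-191)² = 36481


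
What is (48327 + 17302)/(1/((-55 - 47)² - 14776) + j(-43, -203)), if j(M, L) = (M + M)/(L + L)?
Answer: 58246787564/187793 ≈ 3.1017e+5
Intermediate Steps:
j(M, L) = M/L (j(M, L) = (2*M)/((2*L)) = (2*M)*(1/(2*L)) = M/L)
(48327 + 17302)/(1/((-55 - 47)² - 14776) + j(-43, -203)) = (48327 + 17302)/(1/((-55 - 47)² - 14776) - 43/(-203)) = 65629/(1/((-102)² - 14776) - 43*(-1/203)) = 65629/(1/(10404 - 14776) + 43/203) = 65629/(1/(-4372) + 43/203) = 65629/(-1/4372 + 43/203) = 65629/(187793/887516) = 65629*(887516/187793) = 58246787564/187793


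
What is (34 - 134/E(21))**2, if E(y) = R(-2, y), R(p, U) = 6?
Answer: 1225/9 ≈ 136.11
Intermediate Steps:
E(y) = 6
(34 - 134/E(21))**2 = (34 - 134/6)**2 = (34 - 134*1/6)**2 = (34 - 67/3)**2 = (35/3)**2 = 1225/9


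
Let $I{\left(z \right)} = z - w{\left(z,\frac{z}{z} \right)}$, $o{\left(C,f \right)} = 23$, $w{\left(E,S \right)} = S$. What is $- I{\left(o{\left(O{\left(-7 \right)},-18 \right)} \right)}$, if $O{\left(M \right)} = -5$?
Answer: $-22$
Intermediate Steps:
$I{\left(z \right)} = -1 + z$ ($I{\left(z \right)} = z - \frac{z}{z} = z - 1 = -1 + z$)
$- I{\left(o{\left(O{\left(-7 \right)},-18 \right)} \right)} = - (-1 + 23) = \left(-1\right) 22 = -22$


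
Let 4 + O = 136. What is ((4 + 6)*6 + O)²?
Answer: 36864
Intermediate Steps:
O = 132 (O = -4 + 136 = 132)
((4 + 6)*6 + O)² = ((4 + 6)*6 + 132)² = (10*6 + 132)² = (60 + 132)² = 192² = 36864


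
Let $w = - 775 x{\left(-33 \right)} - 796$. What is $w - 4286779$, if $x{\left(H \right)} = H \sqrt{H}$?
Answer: $-4287575 + 25575 i \sqrt{33} \approx -4.2876 \cdot 10^{6} + 1.4692 \cdot 10^{5} i$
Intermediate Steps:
$x{\left(H \right)} = H^{\frac{3}{2}}$
$w = -796 + 25575 i \sqrt{33}$ ($w = - 775 \left(-33\right)^{\frac{3}{2}} - 796 = - 775 \left(- 33 i \sqrt{33}\right) - 796 = 25575 i \sqrt{33} - 796 = -796 + 25575 i \sqrt{33} \approx -796.0 + 1.4692 \cdot 10^{5} i$)
$w - 4286779 = \left(-796 + 25575 i \sqrt{33}\right) - 4286779 = -4287575 + 25575 i \sqrt{33}$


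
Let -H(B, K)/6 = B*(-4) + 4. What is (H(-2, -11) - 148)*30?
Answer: -6600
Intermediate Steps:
H(B, K) = -24 + 24*B (H(B, K) = -6*(B*(-4) + 4) = -6*(-4*B + 4) = -6*(4 - 4*B) = -24 + 24*B)
(H(-2, -11) - 148)*30 = ((-24 + 24*(-2)) - 148)*30 = ((-24 - 48) - 148)*30 = (-72 - 148)*30 = -220*30 = -6600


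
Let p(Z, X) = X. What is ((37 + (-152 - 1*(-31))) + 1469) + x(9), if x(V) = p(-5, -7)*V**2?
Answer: 818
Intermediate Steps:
x(V) = -7*V**2
((37 + (-152 - 1*(-31))) + 1469) + x(9) = ((37 + (-152 - 1*(-31))) + 1469) - 7*9**2 = ((37 + (-152 + 31)) + 1469) - 7*81 = ((37 - 121) + 1469) - 567 = (-84 + 1469) - 567 = 1385 - 567 = 818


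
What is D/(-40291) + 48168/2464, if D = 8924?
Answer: 239843519/12409628 ≈ 19.327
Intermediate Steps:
D/(-40291) + 48168/2464 = 8924/(-40291) + 48168/2464 = 8924*(-1/40291) + 48168*(1/2464) = -8924/40291 + 6021/308 = 239843519/12409628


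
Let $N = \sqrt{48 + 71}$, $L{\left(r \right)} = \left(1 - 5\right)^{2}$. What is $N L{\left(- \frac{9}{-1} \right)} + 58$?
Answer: $58 + 16 \sqrt{119} \approx 232.54$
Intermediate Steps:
$L{\left(r \right)} = 16$ ($L{\left(r \right)} = \left(-4\right)^{2} = 16$)
$N = \sqrt{119} \approx 10.909$
$N L{\left(- \frac{9}{-1} \right)} + 58 = \sqrt{119} \cdot 16 + 58 = 16 \sqrt{119} + 58 = 58 + 16 \sqrt{119}$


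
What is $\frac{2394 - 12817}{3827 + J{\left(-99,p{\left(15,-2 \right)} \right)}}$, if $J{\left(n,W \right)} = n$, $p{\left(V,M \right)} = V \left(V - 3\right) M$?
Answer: $- \frac{10423}{3728} \approx -2.7959$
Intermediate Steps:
$p{\left(V,M \right)} = M V \left(-3 + V\right)$ ($p{\left(V,M \right)} = V \left(V - 3\right) M = V \left(-3 + V\right) M = M V \left(-3 + V\right)$)
$\frac{2394 - 12817}{3827 + J{\left(-99,p{\left(15,-2 \right)} \right)}} = \frac{2394 - 12817}{3827 - 99} = - \frac{10423}{3728}$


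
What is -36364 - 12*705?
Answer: -44824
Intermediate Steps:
-36364 - 12*705 = -36364 - 1*8460 = -36364 - 8460 = -44824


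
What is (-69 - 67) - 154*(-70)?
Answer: 10644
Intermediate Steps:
(-69 - 67) - 154*(-70) = -136 + 10780 = 10644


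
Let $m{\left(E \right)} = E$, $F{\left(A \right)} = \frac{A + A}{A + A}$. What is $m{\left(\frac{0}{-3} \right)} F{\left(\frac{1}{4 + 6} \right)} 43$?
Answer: $0$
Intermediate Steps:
$F{\left(A \right)} = 1$ ($F{\left(A \right)} = \frac{2 A}{2 A} = 2 A \frac{1}{2 A} = 1$)
$m{\left(\frac{0}{-3} \right)} F{\left(\frac{1}{4 + 6} \right)} 43 = \frac{0}{-3} \cdot 1 \cdot 43 = 0 \left(- \frac{1}{3}\right) 1 \cdot 43 = 0 \cdot 1 \cdot 43 = 0 \cdot 43 = 0$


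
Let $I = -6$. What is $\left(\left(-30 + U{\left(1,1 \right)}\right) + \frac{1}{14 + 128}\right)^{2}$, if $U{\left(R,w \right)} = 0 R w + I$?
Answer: $\frac{26122321}{20164} \approx 1295.5$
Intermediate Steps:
$U{\left(R,w \right)} = -6$ ($U{\left(R,w \right)} = 0 R w - 6 = 0 w - 6 = 0 - 6 = -6$)
$\left(\left(-30 + U{\left(1,1 \right)}\right) + \frac{1}{14 + 128}\right)^{2} = \left(\left(-30 - 6\right) + \frac{1}{14 + 128}\right)^{2} = \left(-36 + \frac{1}{142}\right)^{2} = \left(- \frac{5111}{142}\right)^{2} = \frac{26122321}{20164}$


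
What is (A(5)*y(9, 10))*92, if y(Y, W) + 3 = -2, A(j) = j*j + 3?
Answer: -12880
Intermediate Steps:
A(j) = 3 + j² (A(j) = j² + 3 = 3 + j²)
y(Y, W) = -5 (y(Y, W) = -3 - 2 = -5)
(A(5)*y(9, 10))*92 = ((3 + 5²)*(-5))*92 = ((3 + 25)*(-5))*92 = (28*(-5))*92 = -140*92 = -12880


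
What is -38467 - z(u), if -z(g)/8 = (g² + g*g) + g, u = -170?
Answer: 422573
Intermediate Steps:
z(g) = -16*g² - 8*g (z(g) = -8*((g² + g*g) + g) = -8*((g² + g²) + g) = -8*(2*g² + g) = -8*(g + 2*g²) = -16*g² - 8*g)
-38467 - z(u) = -38467 - (-8)*(-170)*(1 + 2*(-170)) = -38467 - (-8)*(-170)*(1 - 340) = -38467 - (-8)*(-170)*(-339) = -38467 - 1*(-461040) = -38467 + 461040 = 422573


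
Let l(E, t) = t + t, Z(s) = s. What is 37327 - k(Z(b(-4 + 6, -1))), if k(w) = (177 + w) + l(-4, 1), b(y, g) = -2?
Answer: 37150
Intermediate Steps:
l(E, t) = 2*t
k(w) = 179 + w (k(w) = (177 + w) + 2*1 = (177 + w) + 2 = 179 + w)
37327 - k(Z(b(-4 + 6, -1))) = 37327 - (179 - 2) = 37327 - 1*177 = 37327 - 177 = 37150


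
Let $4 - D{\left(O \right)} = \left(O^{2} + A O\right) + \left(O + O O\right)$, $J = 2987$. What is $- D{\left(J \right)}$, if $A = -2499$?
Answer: $10382808$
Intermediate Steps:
$D{\left(O \right)} = 4 - 2 O^{2} + 2498 O$ ($D{\left(O \right)} = 4 - \left(\left(O^{2} - 2499 O\right) + \left(O + O O\right)\right) = 4 - \left(\left(O^{2} - 2499 O\right) + \left(O + O^{2}\right)\right) = 4 - \left(- 2498 O + 2 O^{2}\right) = 4 - 2 O^{2} + 2498 O$)
$- D{\left(J \right)} = - (4 - 2 \cdot 2987^{2} + 2498 \cdot 2987) = - (4 - 17844338 + 7461526) = \left(-1\right) \left(-10382808\right) = 10382808$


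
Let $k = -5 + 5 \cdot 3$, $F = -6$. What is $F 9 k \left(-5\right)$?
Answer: $2700$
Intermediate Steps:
$k = 10$ ($k = -5 + 15 = 10$)
$F 9 k \left(-5\right) = \left(-6\right) 9 \cdot 10 \left(-5\right) = \left(-54\right) \left(-50\right) = 2700$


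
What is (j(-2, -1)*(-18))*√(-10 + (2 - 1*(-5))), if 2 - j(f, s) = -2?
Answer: -72*I*√3 ≈ -124.71*I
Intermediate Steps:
j(f, s) = 4 (j(f, s) = 2 - 1*(-2) = 2 + 2 = 4)
(j(-2, -1)*(-18))*√(-10 + (2 - 1*(-5))) = (4*(-18))*√(-10 + (2 - 1*(-5))) = -72*√(-10 + (2 + 5)) = -72*√(-10 + 7) = -72*I*√3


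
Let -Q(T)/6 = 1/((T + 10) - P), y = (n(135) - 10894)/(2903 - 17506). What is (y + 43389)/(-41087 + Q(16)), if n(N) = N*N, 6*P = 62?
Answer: -29779305092/28199955521 ≈ -1.0560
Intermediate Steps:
P = 31/3 (P = (1/6)*62 = 31/3 ≈ 10.333)
n(N) = N**2
y = -7331/14603 (y = (135**2 - 10894)/(2903 - 17506) = (18225 - 10894)/(-14603) = 7331*(-1/14603) = -7331/14603 ≈ -0.50202)
Q(T) = -6/(-1/3 + T) (Q(T) = -6/((T + 10) - 1*31/3) = -6/((10 + T) - 31/3) = -6/(-1/3 + T))
(y + 43389)/(-41087 + Q(16)) = (-7331/14603 + 43389)/(-41087 - 18/(-1 + 3*16)) = 633602236/(14603*(-41087 - 18/(-1 + 48))) = 633602236/(14603*(-41087 - 18/47)) = 633602236/(14603*(-1931107/47)) = (633602236/14603)*(-47/1931107) = -29779305092/28199955521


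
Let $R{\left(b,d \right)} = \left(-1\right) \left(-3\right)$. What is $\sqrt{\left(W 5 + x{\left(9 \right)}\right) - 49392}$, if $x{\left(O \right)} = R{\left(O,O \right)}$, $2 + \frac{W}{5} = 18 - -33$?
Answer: $2 i \sqrt{12041} \approx 219.46 i$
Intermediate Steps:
$R{\left(b,d \right)} = 3$
$W = 245$ ($W = -10 + 5 \left(18 - -33\right) = -10 + 5 \left(18 + 33\right) = -10 + 5 \cdot 51 = -10 + 255 = 245$)
$x{\left(O \right)} = 3$
$\sqrt{\left(W 5 + x{\left(9 \right)}\right) - 49392} = \sqrt{\left(245 \cdot 5 + 3\right) - 49392} = \sqrt{\left(1225 + 3\right) - 49392} = \sqrt{1228 - 49392} = \sqrt{-48164} = 2 i \sqrt{12041}$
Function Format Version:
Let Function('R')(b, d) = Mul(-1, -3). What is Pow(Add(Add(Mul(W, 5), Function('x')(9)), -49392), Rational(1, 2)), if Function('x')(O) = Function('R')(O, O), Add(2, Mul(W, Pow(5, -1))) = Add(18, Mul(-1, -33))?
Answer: Mul(2, I, Pow(12041, Rational(1, 2))) ≈ Mul(219.46, I)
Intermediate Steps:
Function('R')(b, d) = 3
W = 245 (W = Add(-10, Mul(5, Add(18, Mul(-1, -33)))) = Add(-10, Mul(5, Add(18, 33))) = Add(-10, Mul(5, 51)) = Add(-10, 255) = 245)
Function('x')(O) = 3
Pow(Add(Add(Mul(W, 5), Function('x')(9)), -49392), Rational(1, 2)) = Pow(Add(Add(Mul(245, 5), 3), -49392), Rational(1, 2)) = Pow(Add(Add(1225, 3), -49392), Rational(1, 2)) = Pow(Add(1228, -49392), Rational(1, 2)) = Pow(-48164, Rational(1, 2)) = Mul(2, I, Pow(12041, Rational(1, 2)))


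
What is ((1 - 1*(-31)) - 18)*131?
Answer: 1834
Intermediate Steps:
((1 - 1*(-31)) - 18)*131 = ((1 + 31) - 18)*131 = (32 - 18)*131 = 14*131 = 1834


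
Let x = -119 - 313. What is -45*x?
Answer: 19440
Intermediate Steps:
x = -432
-45*x = -45*(-432) = 19440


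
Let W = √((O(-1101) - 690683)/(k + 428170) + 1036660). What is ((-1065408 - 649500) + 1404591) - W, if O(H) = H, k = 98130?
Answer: -310317 - √717864603173702/26315 ≈ -3.1134e+5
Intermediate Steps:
W = √717864603173702/26315 (W = √((-1101 - 690683)/(98130 + 428170) + 1036660) = √(-691784/526300 + 1036660) = √(-691784*1/526300 + 1036660) = √(-172946/131575 + 1036660) = √(136398366554/131575) = √717864603173702/26315 ≈ 1018.2)
((-1065408 - 649500) + 1404591) - W = ((-1065408 - 649500) + 1404591) - √717864603173702/26315 = (-1714908 + 1404591) - √717864603173702/26315 = -310317 - √717864603173702/26315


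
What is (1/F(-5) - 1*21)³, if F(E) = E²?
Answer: -143877824/15625 ≈ -9208.2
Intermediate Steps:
(1/F(-5) - 1*21)³ = (1/((-5)²) - 1*21)³ = (1/25 - 21)³ = (-524/25)³ = -143877824/15625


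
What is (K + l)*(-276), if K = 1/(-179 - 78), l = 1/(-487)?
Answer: 205344/125159 ≈ 1.6407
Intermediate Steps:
l = -1/487 ≈ -0.0020534
K = -1/257 (K = 1/(-257) = -1/257 ≈ -0.0038911)
(K + l)*(-276) = (-1/257 - 1/487)*(-276) = -744/125159*(-276) = 205344/125159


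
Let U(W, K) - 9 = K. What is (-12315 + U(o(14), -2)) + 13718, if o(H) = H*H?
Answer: 1410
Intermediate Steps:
o(H) = H**2
U(W, K) = 9 + K
(-12315 + U(o(14), -2)) + 13718 = (-12315 + (9 - 2)) + 13718 = (-12315 + 7) + 13718 = -12308 + 13718 = 1410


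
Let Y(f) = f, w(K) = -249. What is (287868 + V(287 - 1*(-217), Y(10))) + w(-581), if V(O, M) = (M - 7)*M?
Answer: 287649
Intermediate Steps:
V(O, M) = M*(-7 + M) (V(O, M) = (-7 + M)*M = M*(-7 + M))
(287868 + V(287 - 1*(-217), Y(10))) + w(-581) = (287868 + 10*(-7 + 10)) - 249 = (287868 + 10*3) - 249 = (287868 + 30) - 249 = 287898 - 249 = 287649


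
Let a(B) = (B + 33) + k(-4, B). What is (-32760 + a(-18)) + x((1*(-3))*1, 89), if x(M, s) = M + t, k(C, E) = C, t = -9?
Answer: -32761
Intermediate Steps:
x(M, s) = -9 + M (x(M, s) = M - 9 = -9 + M)
a(B) = 29 + B (a(B) = (B + 33) - 4 = (33 + B) - 4 = 29 + B)
(-32760 + a(-18)) + x((1*(-3))*1, 89) = (-32760 + (29 - 18)) + (-9 + (1*(-3))*1) = (-32760 + 11) + (-9 - 3*1) = -32749 + (-9 - 3) = -32749 - 12 = -32761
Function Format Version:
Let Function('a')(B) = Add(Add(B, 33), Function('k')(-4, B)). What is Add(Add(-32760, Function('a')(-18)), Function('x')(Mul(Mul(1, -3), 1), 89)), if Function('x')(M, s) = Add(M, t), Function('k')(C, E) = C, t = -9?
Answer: -32761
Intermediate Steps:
Function('x')(M, s) = Add(-9, M) (Function('x')(M, s) = Add(M, -9) = Add(-9, M))
Function('a')(B) = Add(29, B) (Function('a')(B) = Add(Add(B, 33), -4) = Add(Add(33, B), -4) = Add(29, B))
Add(Add(-32760, Function('a')(-18)), Function('x')(Mul(Mul(1, -3), 1), 89)) = Add(Add(-32760, Add(29, -18)), Add(-9, Mul(Mul(1, -3), 1))) = Add(Add(-32760, 11), Add(-9, Mul(-3, 1))) = Add(-32749, Add(-9, -3)) = Add(-32749, -12) = -32761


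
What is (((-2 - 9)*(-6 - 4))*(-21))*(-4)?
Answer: 9240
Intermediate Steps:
(((-2 - 9)*(-6 - 4))*(-21))*(-4) = (-11*(-10)*(-21))*(-4) = (110*(-21))*(-4) = -2310*(-4) = 9240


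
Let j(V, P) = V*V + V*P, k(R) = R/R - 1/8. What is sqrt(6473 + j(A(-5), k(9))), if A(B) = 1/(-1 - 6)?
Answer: 5*sqrt(202990)/28 ≈ 80.454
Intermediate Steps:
k(R) = 7/8 (k(R) = 1 - 1*1/8 = 1 - 1/8 = 7/8)
A(B) = -1/7 (A(B) = 1/(-7) = -1/7)
j(V, P) = V**2 + P*V
sqrt(6473 + j(A(-5), k(9))) = sqrt(6473 - (7/8 - 1/7)/7) = sqrt(6473 - 1/7*41/56) = sqrt(6473 - 41/392) = sqrt(2537375/392) = 5*sqrt(202990)/28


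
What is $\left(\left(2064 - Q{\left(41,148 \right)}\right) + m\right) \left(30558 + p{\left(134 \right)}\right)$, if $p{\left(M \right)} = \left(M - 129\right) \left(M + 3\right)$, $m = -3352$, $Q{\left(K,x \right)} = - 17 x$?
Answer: $38366404$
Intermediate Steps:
$p{\left(M \right)} = \left(-129 + M\right) \left(3 + M\right)$
$\left(\left(2064 - Q{\left(41,148 \right)}\right) + m\right) \left(30558 + p{\left(134 \right)}\right) = \left(\left(2064 - \left(-17\right) 148\right) - 3352\right) \left(30558 - \left(17271 - 17956\right)\right) = \left(\left(2064 - -2516\right) - 3352\right) \left(30558 - -685\right) = \left(\left(2064 + 2516\right) - 3352\right) \left(30558 + 685\right) = \left(4580 - 3352\right) 31243 = 1228 \cdot 31243 = 38366404$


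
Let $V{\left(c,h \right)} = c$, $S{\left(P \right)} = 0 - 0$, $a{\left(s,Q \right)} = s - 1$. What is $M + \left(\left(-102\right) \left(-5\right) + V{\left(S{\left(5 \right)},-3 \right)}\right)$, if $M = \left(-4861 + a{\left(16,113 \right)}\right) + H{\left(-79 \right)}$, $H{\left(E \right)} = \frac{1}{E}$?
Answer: $- \frac{342545}{79} \approx -4336.0$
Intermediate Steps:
$a{\left(s,Q \right)} = -1 + s$ ($a{\left(s,Q \right)} = s - 1 = -1 + s$)
$S{\left(P \right)} = 0$ ($S{\left(P \right)} = 0 + 0 = 0$)
$M = - \frac{382835}{79}$ ($M = \left(-4861 + \left(-1 + 16\right)\right) + \frac{1}{-79} = \left(-4861 + 15\right) - \frac{1}{79} = -4846 - \frac{1}{79} = - \frac{382835}{79} \approx -4846.0$)
$M + \left(\left(-102\right) \left(-5\right) + V{\left(S{\left(5 \right)},-3 \right)}\right) = - \frac{382835}{79} + \left(\left(-102\right) \left(-5\right) + 0\right) = - \frac{382835}{79} + \left(510 + 0\right) = - \frac{382835}{79} + 510 = - \frac{342545}{79}$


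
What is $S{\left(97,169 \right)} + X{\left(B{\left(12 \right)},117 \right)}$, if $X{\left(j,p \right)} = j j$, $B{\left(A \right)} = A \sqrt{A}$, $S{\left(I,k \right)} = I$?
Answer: $1825$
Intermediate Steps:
$B{\left(A \right)} = A^{\frac{3}{2}}$
$X{\left(j,p \right)} = j^{2}$
$S{\left(97,169 \right)} + X{\left(B{\left(12 \right)},117 \right)} = 97 + \left(12^{\frac{3}{2}}\right)^{2} = 97 + \left(24 \sqrt{3}\right)^{2} = 97 + 1728 = 1825$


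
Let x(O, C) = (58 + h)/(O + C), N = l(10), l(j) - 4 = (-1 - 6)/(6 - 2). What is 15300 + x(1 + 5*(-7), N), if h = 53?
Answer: 1942656/127 ≈ 15297.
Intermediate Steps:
l(j) = 9/4 (l(j) = 4 + (-1 - 6)/(6 - 2) = 4 - 7/4 = 9/4)
N = 9/4 ≈ 2.2500
x(O, C) = 111/(C + O) (x(O, C) = (58 + 53)/(O + C) = 111/(C + O))
15300 + x(1 + 5*(-7), N) = 15300 + 111/(9/4 + (1 + 5*(-7))) = 15300 + 111/(9/4 + (1 - 35)) = 15300 + 111/(9/4 - 34) = 15300 + 111/(-127/4) = 15300 + 111*(-4/127) = 15300 - 444/127 = 1942656/127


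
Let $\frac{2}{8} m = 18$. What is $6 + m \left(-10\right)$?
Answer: $-714$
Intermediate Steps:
$m = 72$ ($m = 4 \cdot 18 = 72$)
$6 + m \left(-10\right) = 6 + 72 \left(-10\right) = 6 - 720 = -714$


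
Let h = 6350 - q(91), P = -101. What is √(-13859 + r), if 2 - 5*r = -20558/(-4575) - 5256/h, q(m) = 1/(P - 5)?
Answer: I*√1622557082433667403595/342159675 ≈ 117.73*I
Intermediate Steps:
q(m) = -1/106 (q(m) = 1/(-101 - 5) = 1/(-106) = -1/106)
h = 673101/106 (h = 6350 - 1*(-1/106) = 6350 + 1/106 = 673101/106 ≈ 6350.0)
r = -569982112/1710798375 (r = ⅖ - (-20558/(-4575) - 5256/673101/106)/5 = ⅖ - (-20558*(-1/4575) - 5256*106/673101)/5 = ⅖ - (20558/4575 - 61904/74789)/5 = ⅖ - ⅕*1254301462/342159675 = ⅖ - 1254301462/1710798375 = -569982112/1710798375 ≈ -0.33317)
√(-13859 + r) = √(-13859 - 569982112/1710798375) = √(-23710524661237/1710798375) = I*√1622557082433667403595/342159675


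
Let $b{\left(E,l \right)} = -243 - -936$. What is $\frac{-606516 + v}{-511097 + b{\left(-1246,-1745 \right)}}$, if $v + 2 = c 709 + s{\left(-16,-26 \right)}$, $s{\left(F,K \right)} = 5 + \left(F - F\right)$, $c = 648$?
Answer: $\frac{147081}{510404} \approx 0.28817$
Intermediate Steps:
$s{\left(F,K \right)} = 5$ ($s{\left(F,K \right)} = 5 + 0 = 5$)
$b{\left(E,l \right)} = 693$ ($b{\left(E,l \right)} = -243 + 936 = 693$)
$v = 459435$ ($v = -2 + \left(648 \cdot 709 + 5\right) = -2 + \left(459432 + 5\right) = -2 + 459437 = 459435$)
$\frac{-606516 + v}{-511097 + b{\left(-1246,-1745 \right)}} = \frac{-606516 + 459435}{-511097 + 693} = - \frac{147081}{-510404} = \left(-147081\right) \left(- \frac{1}{510404}\right) = \frac{147081}{510404}$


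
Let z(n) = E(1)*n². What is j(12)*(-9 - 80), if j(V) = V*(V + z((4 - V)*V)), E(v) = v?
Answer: -9855504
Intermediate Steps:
z(n) = n² (z(n) = 1*n² = n²)
j(V) = V*(V + V²*(4 - V)²) (j(V) = V*(V + ((4 - V)*V)²) = V*(V + (V*(4 - V))²) = V*(V + V²*(4 - V)²))
j(12)*(-9 - 80) = (12²*(1 + 12*(-4 + 12)²))*(-9 - 80) = (144*(1 + 12*8²))*(-89) = (144*(1 + 12*64))*(-89) = (144*(1 + 768))*(-89) = (144*769)*(-89) = 110736*(-89) = -9855504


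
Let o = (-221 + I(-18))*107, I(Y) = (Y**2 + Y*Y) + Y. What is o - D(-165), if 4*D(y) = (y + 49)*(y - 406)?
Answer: 27204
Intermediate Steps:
I(Y) = Y + 2*Y**2 (I(Y) = (Y**2 + Y**2) + Y = 2*Y**2 + Y = Y + 2*Y**2)
D(y) = (-406 + y)*(49 + y)/4 (D(y) = ((y + 49)*(y - 406))/4 = ((49 + y)*(-406 + y))/4 = ((-406 + y)*(49 + y))/4 = (-406 + y)*(49 + y)/4)
o = 43763 (o = (-221 - 18*(1 + 2*(-18)))*107 = (-221 - 18*(1 - 36))*107 = (-221 - 18*(-35))*107 = (-221 + 630)*107 = 409*107 = 43763)
o - D(-165) = 43763 - (-9947/2 - 357/4*(-165) + (1/4)*(-165)**2) = 43763 - (-9947/2 + 58905/4 + (1/4)*27225) = 43763 - (-9947/2 + 58905/4 + 27225/4) = 43763 - 1*16559 = 43763 - 16559 = 27204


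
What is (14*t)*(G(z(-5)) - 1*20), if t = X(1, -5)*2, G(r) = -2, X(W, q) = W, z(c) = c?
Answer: -616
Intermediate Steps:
t = 2 (t = 1*2 = 2)
(14*t)*(G(z(-5)) - 1*20) = (14*2)*(-2 - 1*20) = 28*(-2 - 20) = 28*(-22) = -616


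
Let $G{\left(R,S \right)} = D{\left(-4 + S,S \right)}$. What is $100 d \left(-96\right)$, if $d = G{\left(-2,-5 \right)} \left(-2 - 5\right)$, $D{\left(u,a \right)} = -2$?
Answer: $-134400$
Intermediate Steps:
$G{\left(R,S \right)} = -2$
$d = 14$ ($d = - 2 \left(-2 - 5\right) = \left(-2\right) \left(-7\right) = 14$)
$100 d \left(-96\right) = 100 \cdot 14 \left(-96\right) = 1400 \left(-96\right) = -134400$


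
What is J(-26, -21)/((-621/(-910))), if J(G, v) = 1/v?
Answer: -130/1863 ≈ -0.069780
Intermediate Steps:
J(-26, -21)/((-621/(-910))) = 1/((-21)*((-621/(-910)))) = -1/(21*((-621*(-1/910)))) = -1/(21*621/910) = -1/21*910/621 = -130/1863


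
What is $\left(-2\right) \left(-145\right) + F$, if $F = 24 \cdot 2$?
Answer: $338$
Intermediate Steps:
$F = 48$
$\left(-2\right) \left(-145\right) + F = \left(-2\right) \left(-145\right) + 48 = 290 + 48 = 338$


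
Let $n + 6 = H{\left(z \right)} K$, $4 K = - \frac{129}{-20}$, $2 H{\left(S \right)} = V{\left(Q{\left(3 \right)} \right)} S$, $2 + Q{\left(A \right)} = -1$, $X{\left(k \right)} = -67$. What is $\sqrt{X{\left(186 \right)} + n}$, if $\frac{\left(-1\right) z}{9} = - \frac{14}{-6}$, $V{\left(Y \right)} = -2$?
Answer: $\frac{i \sqrt{15655}}{20} \approx 6.256 i$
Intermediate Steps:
$Q{\left(A \right)} = -3$ ($Q{\left(A \right)} = -2 - 1 = -3$)
$z = -21$ ($z = - 9 \left(- \frac{14}{-6}\right) = - 9 \left(\left(-14\right) \left(- \frac{1}{6}\right)\right) = \left(-9\right) \frac{7}{3} = -21$)
$H{\left(S \right)} = - S$ ($H{\left(S \right)} = \frac{\left(-2\right) S}{2} = - S$)
$K = \frac{129}{80}$ ($K = \frac{\left(-129\right) \frac{1}{-20}}{4} = \frac{\left(-129\right) \left(- \frac{1}{20}\right)}{4} = \frac{1}{4} \cdot \frac{129}{20} = \frac{129}{80} \approx 1.6125$)
$n = \frac{2229}{80}$ ($n = -6 + \left(-1\right) \left(-21\right) \frac{129}{80} = -6 + 21 \cdot \frac{129}{80} = -6 + \frac{2709}{80} = \frac{2229}{80} \approx 27.862$)
$\sqrt{X{\left(186 \right)} + n} = \sqrt{-67 + \frac{2229}{80}} = \sqrt{- \frac{3131}{80}} = \frac{i \sqrt{15655}}{20}$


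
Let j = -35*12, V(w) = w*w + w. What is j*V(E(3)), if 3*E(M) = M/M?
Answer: -560/3 ≈ -186.67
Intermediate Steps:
E(M) = ⅓ (E(M) = (M/M)/3 = (⅓)*1 = ⅓)
V(w) = w + w² (V(w) = w² + w = w + w²)
j = -420
j*V(E(3)) = -140*(1 + ⅓) = -140*4/3 = -420*4/9 = -560/3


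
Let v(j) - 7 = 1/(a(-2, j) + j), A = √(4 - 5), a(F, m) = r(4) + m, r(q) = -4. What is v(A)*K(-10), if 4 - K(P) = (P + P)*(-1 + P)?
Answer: -7344/5 + 108*I/5 ≈ -1468.8 + 21.6*I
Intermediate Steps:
a(F, m) = -4 + m
K(P) = 4 - 2*P*(-1 + P) (K(P) = 4 - (P + P)*(-1 + P) = 4 - 2*P*(-1 + P))
A = I (A = √(-1) = I ≈ 1.0*I)
v(j) = 7 + 1/(-4 + 2*j) (v(j) = 7 + 1/((-4 + j) + j) = 7 + 1/(-4 + 2*j))
v(A)*K(-10) = ((-27 + 14*I)/(2*(-2 + I)))*(4 - 2*(-10)² + 2*(-10)) = (((-2 - I)/5)*(-27 + 14*I)/2)*(4 - 2*100 - 20) = ((-27 + 14*I)*(-2 - I)/10)*(4 - 200 - 20) = ((-27 + 14*I)*(-2 - I)/10)*(-216) = -108*(-27 + 14*I)*(-2 - I)/5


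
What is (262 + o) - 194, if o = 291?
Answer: 359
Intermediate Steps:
(262 + o) - 194 = (262 + 291) - 194 = 553 - 194 = 359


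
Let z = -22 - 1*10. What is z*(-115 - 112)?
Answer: 7264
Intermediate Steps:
z = -32 (z = -22 - 10 = -32)
z*(-115 - 112) = -32*(-115 - 112) = -32*(-227) = 7264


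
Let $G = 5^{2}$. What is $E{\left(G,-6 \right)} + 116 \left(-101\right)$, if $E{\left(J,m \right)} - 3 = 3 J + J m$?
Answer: $-11788$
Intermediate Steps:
$G = 25$
$E{\left(J,m \right)} = 3 + 3 J + J m$ ($E{\left(J,m \right)} = 3 + \left(3 J + J m\right) = 3 + 3 J + J m$)
$E{\left(G,-6 \right)} + 116 \left(-101\right) = \left(3 + 3 \cdot 25 + 25 \left(-6\right)\right) + 116 \left(-101\right) = \left(3 + 75 - 150\right) - 11716 = -72 - 11716 = -11788$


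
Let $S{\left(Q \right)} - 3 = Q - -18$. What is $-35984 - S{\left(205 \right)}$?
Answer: $-36210$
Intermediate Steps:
$S{\left(Q \right)} = 21 + Q$ ($S{\left(Q \right)} = 3 + \left(Q - -18\right) = 3 + \left(Q + 18\right) = 3 + \left(18 + Q\right) = 21 + Q$)
$-35984 - S{\left(205 \right)} = -35984 - \left(21 + 205\right) = -35984 - 226 = -36210$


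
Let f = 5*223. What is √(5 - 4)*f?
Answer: 1115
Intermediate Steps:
f = 1115
√(5 - 4)*f = √(5 - 4)*1115 = √1*1115 = 1*1115 = 1115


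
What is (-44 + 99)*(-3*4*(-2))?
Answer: 1320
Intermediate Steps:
(-44 + 99)*(-3*4*(-2)) = 55*(-12*(-2)) = 55*24 = 1320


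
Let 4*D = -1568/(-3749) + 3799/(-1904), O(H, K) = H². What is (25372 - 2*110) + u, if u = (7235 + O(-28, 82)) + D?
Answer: 947099872685/28552384 ≈ 33171.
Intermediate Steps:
D = -11256979/28552384 (D = (-1568/(-3749) + 3799/(-1904))/4 = (-1568*(-1/3749) + 3799*(-1/1904))/4 = (1568/3749 - 3799/1904)/4 = (¼)*(-11256979/7138096) = -11256979/28552384 ≈ -0.39426)
u = 228950310317/28552384 (u = (7235 + (-28)²) - 11256979/28552384 = (7235 + 784) - 11256979/28552384 = 8019 - 11256979/28552384 = 228950310317/28552384 ≈ 8018.6)
(25372 - 2*110) + u = (25372 - 2*110) + 228950310317/28552384 = (25372 - 220) + 228950310317/28552384 = 25152 + 228950310317/28552384 = 947099872685/28552384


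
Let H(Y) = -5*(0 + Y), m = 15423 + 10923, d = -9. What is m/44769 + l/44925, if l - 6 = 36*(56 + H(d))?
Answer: 149626972/223471925 ≈ 0.66956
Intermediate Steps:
m = 26346
H(Y) = -5*Y
l = 3642 (l = 6 + 36*(56 - 5*(-9)) = 6 + 36*(56 + 45) = 6 + 36*101 = 6 + 3636 = 3642)
m/44769 + l/44925 = 26346/44769 + 3642/44925 = 26346*(1/44769) + 3642*(1/44925) = 8782/14923 + 1214/14975 = 149626972/223471925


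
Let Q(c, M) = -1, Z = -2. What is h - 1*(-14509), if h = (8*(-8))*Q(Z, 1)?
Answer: 14573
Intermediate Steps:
h = 64 (h = (8*(-8))*(-1) = -64*(-1) = 64)
h - 1*(-14509) = 64 - 1*(-14509) = 64 + 14509 = 14573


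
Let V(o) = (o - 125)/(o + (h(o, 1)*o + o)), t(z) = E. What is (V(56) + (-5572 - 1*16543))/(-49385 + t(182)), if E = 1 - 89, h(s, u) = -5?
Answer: 1238417/2770488 ≈ 0.44700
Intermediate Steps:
E = -88
t(z) = -88
V(o) = -(-125 + o)/(3*o) (V(o) = (o - 125)/(o + (-5*o + o)) = (-125 + o)/(o - 4*o) = (-125 + o)/((-3*o)) = (-125 + o)*(-1/(3*o)) = -(-125 + o)/(3*o))
(V(56) + (-5572 - 1*16543))/(-49385 + t(182)) = ((⅓)*(125 - 1*56)/56 + (-5572 - 1*16543))/(-49385 - 88) = ((⅓)*(1/56)*(125 - 56) + (-5572 - 16543))/(-49473) = ((⅓)*(1/56)*69 - 22115)*(-1/49473) = (23/56 - 22115)*(-1/49473) = -1238417/56*(-1/49473) = 1238417/2770488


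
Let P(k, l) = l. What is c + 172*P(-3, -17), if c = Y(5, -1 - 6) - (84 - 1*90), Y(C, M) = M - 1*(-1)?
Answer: -2924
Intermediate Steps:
Y(C, M) = 1 + M (Y(C, M) = M + 1 = 1 + M)
c = 0 (c = (1 + (-1 - 6)) - (84 - 1*90) = (1 - 7) - (84 - 90) = -6 - 1*(-6) = -6 + 6 = 0)
c + 172*P(-3, -17) = 0 + 172*(-17) = 0 - 2924 = -2924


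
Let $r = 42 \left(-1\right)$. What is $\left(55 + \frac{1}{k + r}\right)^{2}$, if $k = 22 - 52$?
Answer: $\frac{15673681}{5184} \approx 3023.5$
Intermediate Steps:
$r = -42$
$k = -30$ ($k = 22 - 52 = -30$)
$\left(55 + \frac{1}{k + r}\right)^{2} = \left(55 + \frac{1}{-30 - 42}\right)^{2} = \left(55 + \frac{1}{-72}\right)^{2} = \left(55 - \frac{1}{72}\right)^{2} = \left(\frac{3959}{72}\right)^{2} = \frac{15673681}{5184}$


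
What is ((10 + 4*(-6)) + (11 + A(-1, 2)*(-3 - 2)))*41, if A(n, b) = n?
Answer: 82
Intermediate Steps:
((10 + 4*(-6)) + (11 + A(-1, 2)*(-3 - 2)))*41 = ((10 + 4*(-6)) + (11 - (-3 - 2)))*41 = ((10 - 24) + (11 - 1*(-5)))*41 = (-14 + (11 + 5))*41 = (-14 + 16)*41 = 2*41 = 82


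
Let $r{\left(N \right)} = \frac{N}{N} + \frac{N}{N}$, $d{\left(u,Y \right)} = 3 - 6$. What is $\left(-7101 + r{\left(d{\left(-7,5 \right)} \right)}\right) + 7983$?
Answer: $884$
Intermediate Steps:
$d{\left(u,Y \right)} = -3$ ($d{\left(u,Y \right)} = 3 - 6 = -3$)
$r{\left(N \right)} = 2$ ($r{\left(N \right)} = 1 + 1 = 2$)
$\left(-7101 + r{\left(d{\left(-7,5 \right)} \right)}\right) + 7983 = \left(-7101 + 2\right) + 7983 = -7099 + 7983 = 884$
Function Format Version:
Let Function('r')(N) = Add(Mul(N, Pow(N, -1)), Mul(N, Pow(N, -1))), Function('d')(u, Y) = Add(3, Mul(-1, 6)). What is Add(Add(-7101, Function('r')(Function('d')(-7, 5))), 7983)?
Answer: 884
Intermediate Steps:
Function('d')(u, Y) = -3 (Function('d')(u, Y) = Add(3, -6) = -3)
Function('r')(N) = 2 (Function('r')(N) = Add(1, 1) = 2)
Add(Add(-7101, Function('r')(Function('d')(-7, 5))), 7983) = Add(Add(-7101, 2), 7983) = Add(-7099, 7983) = 884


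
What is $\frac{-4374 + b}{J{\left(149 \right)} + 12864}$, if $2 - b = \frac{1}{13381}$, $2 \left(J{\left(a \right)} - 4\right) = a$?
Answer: $- \frac{117003466}{346367185} \approx -0.3378$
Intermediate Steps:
$J{\left(a \right)} = 4 + \frac{a}{2}$
$b = \frac{26761}{13381}$ ($b = 2 - \frac{1}{13381} = \frac{26761}{13381} \approx 1.9999$)
$\frac{-4374 + b}{J{\left(149 \right)} + 12864} = \frac{-4374 + \frac{26761}{13381}}{\left(4 + \frac{1}{2} \cdot 149\right) + 12864} = - \frac{58501733}{13381 \left(\left(4 + \frac{149}{2}\right) + 12864\right)} = - \frac{58501733}{13381 \left(\frac{157}{2} + 12864\right)} = - \frac{58501733}{13381 \cdot \frac{25885}{2}} = \left(- \frac{58501733}{13381}\right) \frac{2}{25885} = - \frac{117003466}{346367185}$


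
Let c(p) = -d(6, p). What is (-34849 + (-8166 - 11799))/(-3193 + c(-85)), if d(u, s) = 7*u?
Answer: 54814/3235 ≈ 16.944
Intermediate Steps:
c(p) = -42 (c(p) = -7*6 = -1*42 = -42)
(-34849 + (-8166 - 11799))/(-3193 + c(-85)) = (-34849 + (-8166 - 11799))/(-3193 - 42) = (-34849 - 19965)/(-3235) = -54814*(-1/3235) = 54814/3235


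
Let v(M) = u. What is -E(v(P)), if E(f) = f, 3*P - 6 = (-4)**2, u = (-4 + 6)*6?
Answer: -12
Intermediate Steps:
u = 12 (u = 2*6 = 12)
P = 22/3 (P = 2 + (1/3)*(-4)**2 = 2 + (1/3)*16 = 2 + 16/3 = 22/3 ≈ 7.3333)
v(M) = 12
-E(v(P)) = -1*12 = -12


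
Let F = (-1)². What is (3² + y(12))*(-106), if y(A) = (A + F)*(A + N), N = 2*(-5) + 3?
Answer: -7844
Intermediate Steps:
F = 1
N = -7 (N = -10 + 3 = -7)
y(A) = (1 + A)*(-7 + A) (y(A) = (A + 1)*(A - 7) = (1 + A)*(-7 + A))
(3² + y(12))*(-106) = (3² + (-7 + 12² - 6*12))*(-106) = (9 + (-7 + 144 - 72))*(-106) = (9 + 65)*(-106) = 74*(-106) = -7844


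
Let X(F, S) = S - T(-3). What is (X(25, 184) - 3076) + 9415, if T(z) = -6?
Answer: 6529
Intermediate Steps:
X(F, S) = 6 + S (X(F, S) = S - 1*(-6) = S + 6 = 6 + S)
(X(25, 184) - 3076) + 9415 = ((6 + 184) - 3076) + 9415 = (190 - 3076) + 9415 = -2886 + 9415 = 6529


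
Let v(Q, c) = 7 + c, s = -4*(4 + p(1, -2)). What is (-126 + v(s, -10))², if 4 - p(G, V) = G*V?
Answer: 16641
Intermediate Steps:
p(G, V) = 4 - G*V
s = -40 (s = -4*(4 + (4 - 1*1*(-2))) = -4*(4 + (4 + 2)) = -4*(4 + 6) = -4*10 = -40)
(-126 + v(s, -10))² = (-126 + (7 - 10))² = (-126 - 3)² = (-129)² = 16641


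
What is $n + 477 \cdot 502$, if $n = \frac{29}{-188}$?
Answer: $\frac{45017323}{188} \approx 2.3945 \cdot 10^{5}$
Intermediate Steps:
$n = - \frac{29}{188}$ ($n = 29 \left(- \frac{1}{188}\right) = - \frac{29}{188} \approx -0.15426$)
$n + 477 \cdot 502 = - \frac{29}{188} + 477 \cdot 502 = - \frac{29}{188} + 239454 = \frac{45017323}{188}$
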